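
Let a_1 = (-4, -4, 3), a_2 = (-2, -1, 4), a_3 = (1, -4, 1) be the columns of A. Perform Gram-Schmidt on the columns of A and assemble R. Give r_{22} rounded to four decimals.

r_{22} = 2.6365

a_1 = (-4, -4, 3); ‖a_1‖ = 6.4031, so e_1 = (-0.6247, -0.6247, 0.4685).
e_1·a_2 = (-0.6247)·(-2) + (-0.6247)·(-1) + 0.4685·4 = 3.7482.
u_2 = a_2 − 3.7482·e_1 = (0.3415, 1.3415, 2.2439).
r_{22} = ‖u_2‖ = 2.6365.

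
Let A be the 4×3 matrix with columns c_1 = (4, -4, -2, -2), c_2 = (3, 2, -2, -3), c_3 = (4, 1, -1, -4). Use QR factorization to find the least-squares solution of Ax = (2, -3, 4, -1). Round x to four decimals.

x = (-0.1000, -3.2400, 2.8800)

c_1 = (4, -4, -2, -2); ‖c_1‖ = 6.3246, so e_1 = (0.6325, -0.6325, -0.3162, -0.3162).
e_1·c_2 = 0.6325·3 + (-0.6325)·2 + (-0.3162)·(-2) + (-0.3162)·(-3) = 2.2136.
u_2 = c_2 − 2.2136·e_1 = (1.6000, 3.4000, -1.3000, -2.3000).
‖u_2‖ = 4.5935, so e_2 = (0.3483, 0.7402, -0.2830, -0.5007).
e_1·c_3 = 0.6325·4 + (-0.6325)·1 + (-0.3162)·(-1) + (-0.3162)·(-4) = 3.4785; e_2·c_3 = 0.3483·4 + 0.7402·1 + (-0.2830)·(-1) + (-0.5007)·(-4) = 4.4193.
u_3 = c_3 − 3.4785·e_1 − 4.4193·e_2 = (0.2607, -0.0711, 1.3507, -0.6872).
‖u_3‖ = 1.5394, so e_3 = (0.1693, -0.0462, 0.8774, -0.4464).
Qᵀb = (2.2136, -2.1552, 4.4334).
Back-substitute: x_3 = 4.4334/1.5394 = 2.8800.
x_2 = (-2.1552 − 4.4193·2.8800)/4.5935 = -3.2400.
x_1 = (2.2136 − 2.2136·(-3.2400) − 3.4785·2.8800)/6.3246 = -0.1000.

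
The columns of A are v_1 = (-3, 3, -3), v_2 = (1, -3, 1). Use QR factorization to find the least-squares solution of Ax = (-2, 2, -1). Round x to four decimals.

x = (0.4167, -0.2500)

q_1 = v_1/‖v_1‖ = (-3, 3, -3)/5.1962 = (-0.5774, 0.5774, -0.5774).
r_{12} = q_1·v_2 = -2.8868.
u_2 = v_2 + 2.8868·q_1 = (-0.6667, -1.3333, -0.6667).
‖u_2‖ = 1.6330, so q_2 = (-0.4082, -0.8165, -0.4082).
Qᵀb = (2.8868, -0.4082).
Back-substitute: x_2 = -0.4082/1.6330 = -0.2500.
x_1 = (2.8868 + 2.8868·(-0.2500))/5.1962 = 0.4167.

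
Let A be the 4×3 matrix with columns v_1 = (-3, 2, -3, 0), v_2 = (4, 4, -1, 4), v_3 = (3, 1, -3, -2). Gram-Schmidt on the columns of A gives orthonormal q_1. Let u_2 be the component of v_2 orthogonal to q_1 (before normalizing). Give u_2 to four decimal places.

u_2 = (3.8636, 4.0909, -1.1364, 4.0000)

v_1 = (-3, 2, -3, 0); ‖v_1‖ = 4.6904, so q_1 = (-0.6396, 0.4264, -0.6396, 0.0000).
q_1·v_2 = (-0.6396)·4 + 0.4264·4 + (-0.6396)·(-1) + 0.0000·4 = -0.2132.
u_2 = v_2 + 0.2132·q_1 = (3.8636, 4.0909, -1.1364, 4.0000).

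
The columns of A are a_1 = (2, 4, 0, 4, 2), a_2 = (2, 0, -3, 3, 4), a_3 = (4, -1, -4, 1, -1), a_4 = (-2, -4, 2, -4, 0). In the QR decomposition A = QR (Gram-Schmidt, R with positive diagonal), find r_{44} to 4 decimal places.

q_1 = a_1/‖a_1‖ = (2, 4, 0, 4, 2)/6.3246 = (0.3162, 0.6325, 0.0000, 0.6325, 0.3162).
r_{12} = q_1·a_2 = 3.7947.
u_2 = a_2 − 3.7947·q_1 = (0.8000, -2.4000, -3.0000, 0.6000, 2.8000).
‖u_2‖ = 4.8580, so q_2 = (0.1647, -0.4940, -0.6175, 0.1235, 0.5764).
r_{13} = q_1·a_3 = 0.9487; r_{23} = q_2·a_3 = 3.1700.
u_3 = a_3 − 0.9487·q_1 − 3.1700·q_2 = (3.1780, -0.0339, -2.0424, 0.0085, -3.1271).
‖u_3‖ = 4.9042, so q_3 = (0.6480, -0.0069, -0.4165, 0.0017, -0.6376).
r_{14} = q_1·a_4 = -5.6921; r_{24} = q_2·a_4 = -0.0823; r_{34} = q_3·a_4 = -2.1082.
u_4 = a_4 + 5.6921·q_1 + 0.0823·q_2 + 2.1082·q_3 = (1.1797, -0.4553, 1.0712, -0.3862, 0.5032).
r_{44} = ‖u_4‖ = 1.7745.

r_{44} = 1.7745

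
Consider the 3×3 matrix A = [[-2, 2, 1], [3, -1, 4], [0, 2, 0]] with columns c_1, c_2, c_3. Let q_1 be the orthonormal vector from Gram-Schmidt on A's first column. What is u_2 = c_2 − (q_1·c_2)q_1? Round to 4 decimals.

u_2 = (0.9231, 0.6154, 2.0000)

q_1 = c_1/‖c_1‖ = (-2, 3, 0)/3.6056 = (-0.5547, 0.8321, 0.0000).
r_{12} = q_1·c_2 = -1.9415.
u_2 = c_2 + 1.9415·q_1 = (0.9231, 0.6154, 2.0000).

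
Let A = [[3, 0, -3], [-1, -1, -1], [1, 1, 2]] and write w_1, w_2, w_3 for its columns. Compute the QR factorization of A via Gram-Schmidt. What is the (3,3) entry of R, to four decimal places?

q_1 = w_1/‖w_1‖ = (3, -1, 1)/3.3166 = (0.9045, -0.3015, 0.3015).
r_{12} = q_1·w_2 = 0.6030.
u_2 = w_2 − 0.6030·q_1 = (-0.5455, -0.8182, 0.8182).
‖u_2‖ = 1.2792, so q_2 = (-0.4264, -0.6396, 0.6396).
r_{13} = q_1·w_3 = -1.8091; r_{23} = q_2·w_3 = 3.1980.
u_3 = w_3 + 1.8091·q_1 − 3.1980·q_2 = (0.0000, 0.5000, 0.5000).
r_{33} = ‖u_3‖ = 0.7071.

r_{33} = 0.7071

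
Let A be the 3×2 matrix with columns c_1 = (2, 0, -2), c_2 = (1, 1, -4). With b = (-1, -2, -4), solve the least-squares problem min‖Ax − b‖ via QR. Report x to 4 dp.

x = (-0.5000, 1.0000)

c_1 = (2, 0, -2); ‖c_1‖ = 2.8284, so q_1 = (0.7071, 0.0000, -0.7071).
q_1·c_2 = 0.7071·1 + 0.0000·1 + (-0.7071)·(-4) = 3.5355.
u_2 = c_2 − 3.5355·q_1 = (-1.5000, 1.0000, -1.5000).
‖u_2‖ = 2.3452, so q_2 = (-0.6396, 0.4264, -0.6396).
Qᵀb = (2.1213, 2.3452).
Back-substitute: x_2 = 2.3452/2.3452 = 1.0000.
x_1 = (2.1213 − 3.5355·1.0000)/2.8284 = -0.5000.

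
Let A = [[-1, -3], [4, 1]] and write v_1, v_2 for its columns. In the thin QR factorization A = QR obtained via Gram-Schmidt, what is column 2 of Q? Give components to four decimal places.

v_1 = (-1, 4); ‖v_1‖ = 4.1231, so q_1 = (-0.2425, 0.9701).
q_1·v_2 = (-0.2425)·(-3) + 0.9701·1 = 1.6977.
u_2 = v_2 − 1.6977·q_1 = (-2.5882, -0.6471).
‖u_2‖ = 2.6679, so q_2 = (-0.9701, -0.2425).

q_2 = (-0.9701, -0.2425)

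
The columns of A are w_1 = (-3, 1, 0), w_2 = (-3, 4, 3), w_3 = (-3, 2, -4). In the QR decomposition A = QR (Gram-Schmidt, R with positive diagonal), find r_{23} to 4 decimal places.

r_{23} = -2.2490

q_1 = w_1/‖w_1‖ = (-3, 1, 0)/3.1623 = (-0.9487, 0.3162, 0.0000).
r_{12} = q_1·w_2 = 4.1110.
u_2 = w_2 − 4.1110·q_1 = (0.9000, 2.7000, 3.0000).
‖u_2‖ = 4.1352, so q_2 = (0.2176, 0.6529, 0.7255).
r_{23} = q_2·w_3 = -2.2490.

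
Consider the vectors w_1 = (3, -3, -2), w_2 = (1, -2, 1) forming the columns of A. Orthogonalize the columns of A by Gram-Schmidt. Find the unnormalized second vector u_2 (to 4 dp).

u_2 = (0.0455, -1.0455, 1.6364)

w_1 = (3, -3, -2); ‖w_1‖ = 4.6904, so q_1 = (0.6396, -0.6396, -0.4264).
q_1·w_2 = 0.6396·1 + (-0.6396)·(-2) + (-0.4264)·1 = 1.4924.
u_2 = w_2 − 1.4924·q_1 = (0.0455, -1.0455, 1.6364).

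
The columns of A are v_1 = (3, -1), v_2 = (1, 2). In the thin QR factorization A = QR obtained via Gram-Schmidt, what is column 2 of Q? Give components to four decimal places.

e_2 = (0.3162, 0.9487)

v_1 = (3, -1); ‖v_1‖ = 3.1623, so e_1 = (0.9487, -0.3162).
e_1·v_2 = 0.9487·1 + (-0.3162)·2 = 0.3162.
u_2 = v_2 − 0.3162·e_1 = (0.7000, 2.1000).
‖u_2‖ = 2.2136, so e_2 = (0.3162, 0.9487).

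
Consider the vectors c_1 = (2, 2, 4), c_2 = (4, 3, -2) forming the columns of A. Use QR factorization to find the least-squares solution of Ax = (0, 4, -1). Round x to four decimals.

c_1 = (2, 2, 4); ‖c_1‖ = 4.8990, so e_1 = (0.4082, 0.4082, 0.8165).
e_1·c_2 = 0.4082·4 + 0.4082·3 + 0.8165·(-2) = 1.2247.
u_2 = c_2 − 1.2247·e_1 = (3.5000, 2.5000, -3.0000).
‖u_2‖ = 5.2440, so e_2 = (0.6674, 0.4767, -0.5721).
Qᵀb = (0.8165, 2.4790).
Back-substitute: x_2 = 2.4790/5.2440 = 0.4727.
x_1 = (0.8165 − 1.2247·0.4727)/4.8990 = 0.0485.

x = (0.0485, 0.4727)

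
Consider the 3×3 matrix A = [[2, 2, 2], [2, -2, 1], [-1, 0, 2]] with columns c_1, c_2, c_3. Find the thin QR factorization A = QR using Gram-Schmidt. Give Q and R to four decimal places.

c_1 = (2, 2, -1); ‖c_1‖ = 3.0000, so q_1 = (0.6667, 0.6667, -0.3333).
q_1·c_2 = 0.6667·2 + 0.6667·(-2) + (-0.3333)·0 = 0.0000.
u_2 = c_2 + 0.0000·q_1 = (2.0000, -2.0000, 0.0000).
‖u_2‖ = 2.8284, so q_2 = (0.7071, -0.7071, 0.0000).
q_1·c_3 = 0.6667·2 + 0.6667·1 + (-0.3333)·2 = 1.3333; q_2·c_3 = 0.7071·2 + (-0.7071)·1 + 0.0000·2 = 0.7071.
u_3 = c_3 − 1.3333·q_1 − 0.7071·q_2 = (0.6111, 0.6111, 2.4444).
‖u_3‖ = 2.5927, so q_3 = (0.2357, 0.2357, 0.9428).

Q = [[0.6667, 0.7071, 0.2357], [0.6667, -0.7071, 0.2357], [-0.3333, 0.0000, 0.9428]], R = [[3.0000, 0.0000, 1.3333], [0.0000, 2.8284, 0.7071], [0.0000, 0.0000, 2.5927]]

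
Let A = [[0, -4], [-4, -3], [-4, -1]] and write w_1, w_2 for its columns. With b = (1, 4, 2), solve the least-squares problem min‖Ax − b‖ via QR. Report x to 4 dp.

w_1 = (0, -4, -4); ‖w_1‖ = 5.6569, so q_1 = (0.0000, -0.7071, -0.7071).
q_1·w_2 = 0.0000·(-4) + (-0.7071)·(-3) + (-0.7071)·(-1) = 2.8284.
u_2 = w_2 − 2.8284·q_1 = (-4.0000, -1.0000, 1.0000).
‖u_2‖ = 4.2426, so q_2 = (-0.9428, -0.2357, 0.2357).
Qᵀb = (-4.2426, -1.4142).
Back-substitute: x_2 = -1.4142/4.2426 = -0.3333.
x_1 = (-4.2426 − 2.8284·(-0.3333))/5.6569 = -0.5833.

x = (-0.5833, -0.3333)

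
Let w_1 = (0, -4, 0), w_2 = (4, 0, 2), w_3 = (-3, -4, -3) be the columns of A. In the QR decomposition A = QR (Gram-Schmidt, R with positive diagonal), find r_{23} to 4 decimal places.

q_1 = w_1/‖w_1‖ = (0, -4, 0)/4.0000 = (0.0000, -1.0000, 0.0000).
r_{12} = q_1·w_2 = 0.0000.
u_2 = w_2 + 0.0000·q_1 = (4.0000, 0.0000, 2.0000).
‖u_2‖ = 4.4721, so q_2 = (0.8944, 0.0000, 0.4472).
r_{23} = q_2·w_3 = -4.0249.

r_{23} = -4.0249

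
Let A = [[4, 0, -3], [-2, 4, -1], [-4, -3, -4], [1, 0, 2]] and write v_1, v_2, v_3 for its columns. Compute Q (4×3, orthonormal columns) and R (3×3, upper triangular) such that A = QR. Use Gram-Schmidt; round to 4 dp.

Q = [[0.6576, -0.0872, -0.7306], [-0.3288, 0.8506, -0.3501], [-0.6576, -0.5180, -0.4668], [0.1644, -0.0218, 0.3546]], R = [[6.0828, 0.6576, 1.3152], [0.0000, 4.9566, 1.4395], [0.0000, 0.0000, 5.1184]]

v_1 = (4, -2, -4, 1); ‖v_1‖ = 6.0828, so q_1 = (0.6576, -0.3288, -0.6576, 0.1644).
q_1·v_2 = 0.6576·0 + (-0.3288)·4 + (-0.6576)·(-3) + 0.1644·0 = 0.6576.
u_2 = v_2 − 0.6576·q_1 = (-0.4324, 4.2162, -2.5676, -0.1081).
‖u_2‖ = 4.9566, so q_2 = (-0.0872, 0.8506, -0.5180, -0.0218).
q_1·v_3 = 0.6576·(-3) + (-0.3288)·(-1) + (-0.6576)·(-4) + 0.1644·2 = 1.3152; q_2·v_3 = (-0.0872)·(-3) + 0.8506·(-1) + (-0.5180)·(-4) + (-0.0218)·2 = 1.4395.
u_3 = v_3 − 1.3152·q_1 − 1.4395·q_2 = (-3.7393, -1.7921, -2.3894, 1.8152).
‖u_3‖ = 5.1184, so q_3 = (-0.7306, -0.3501, -0.4668, 0.3546).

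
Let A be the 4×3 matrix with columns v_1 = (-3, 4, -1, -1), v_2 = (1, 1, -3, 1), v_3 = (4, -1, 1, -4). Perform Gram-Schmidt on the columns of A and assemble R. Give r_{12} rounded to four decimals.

e_1 = v_1/‖v_1‖ = (-3, 4, -1, -1)/5.1962 = (-0.5774, 0.7698, -0.1925, -0.1925).
r_{12} = e_1·v_2 = 0.5774.

r_{12} = 0.5774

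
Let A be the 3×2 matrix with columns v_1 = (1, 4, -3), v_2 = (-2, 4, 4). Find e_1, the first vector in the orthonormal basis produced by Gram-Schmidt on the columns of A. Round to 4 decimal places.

e_1 = (0.1961, 0.7845, -0.5883)

e_1 = v_1/‖v_1‖ = (1, 4, -3)/5.0990 = (0.1961, 0.7845, -0.5883).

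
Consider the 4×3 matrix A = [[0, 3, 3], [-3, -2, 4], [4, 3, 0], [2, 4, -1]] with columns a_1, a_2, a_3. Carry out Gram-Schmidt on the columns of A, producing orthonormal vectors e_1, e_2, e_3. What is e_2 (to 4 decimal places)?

a_1 = (0, -3, 4, 2); ‖a_1‖ = 5.3852, so e_1 = (0.0000, -0.5571, 0.7428, 0.3714).
e_1·a_2 = 0.0000·3 + (-0.5571)·(-2) + 0.7428·3 + 0.3714·4 = 4.8281.
u_2 = a_2 − 4.8281·e_1 = (3.0000, 0.6897, -0.5862, 2.2069).
‖u_2‖ = 3.8327, so e_2 = (0.7827, 0.1799, -0.1529, 0.5758).

e_2 = (0.7827, 0.1799, -0.1529, 0.5758)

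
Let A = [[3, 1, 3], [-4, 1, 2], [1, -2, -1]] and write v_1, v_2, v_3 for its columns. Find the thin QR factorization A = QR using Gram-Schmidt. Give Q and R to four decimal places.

Q = [[0.5883, 0.5661, 0.5774], [-0.7845, 0.2265, 0.5774], [0.1961, -0.7926, 0.5774]], R = [[5.0990, -0.5883, 0.0000], [0.0000, 2.3778, 2.9439], [0.0000, 0.0000, 2.3094]]

v_1 = (3, -4, 1); ‖v_1‖ = 5.0990, so e_1 = (0.5883, -0.7845, 0.1961).
e_1·v_2 = 0.5883·1 + (-0.7845)·1 + 0.1961·(-2) = -0.5883.
u_2 = v_2 + 0.5883·e_1 = (1.3462, 0.5385, -1.8846).
‖u_2‖ = 2.3778, so e_2 = (0.5661, 0.2265, -0.7926).
e_1·v_3 = 0.5883·3 + (-0.7845)·2 + 0.1961·(-1) = 0.0000; e_2·v_3 = 0.5661·3 + 0.2265·2 + (-0.7926)·(-1) = 2.9439.
u_3 = v_3 − 0.0000·e_1 − 2.9439·e_2 = (1.3333, 1.3333, 1.3333).
‖u_3‖ = 2.3094, so e_3 = (0.5774, 0.5774, 0.5774).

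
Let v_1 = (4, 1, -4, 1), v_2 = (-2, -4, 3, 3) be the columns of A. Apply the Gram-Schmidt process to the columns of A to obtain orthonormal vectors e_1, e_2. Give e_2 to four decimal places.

e_2 = (0.0941, -0.6761, 0.1058, 0.7231)

e_1 = v_1/‖v_1‖ = (4, 1, -4, 1)/5.8310 = (0.6860, 0.1715, -0.6860, 0.1715).
r_{12} = e_1·v_2 = -3.6015.
u_2 = v_2 + 3.6015·e_1 = (0.4706, -3.3824, 0.5294, 3.6176).
‖u_2‖ = 5.0029, so e_2 = (0.0941, -0.6761, 0.1058, 0.7231).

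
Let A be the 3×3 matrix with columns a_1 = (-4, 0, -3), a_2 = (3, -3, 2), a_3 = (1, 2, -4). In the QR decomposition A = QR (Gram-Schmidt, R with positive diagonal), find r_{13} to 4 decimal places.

r_{13} = 1.6000

a_1 = (-4, 0, -3); ‖a_1‖ = 5.0000, so e_1 = (-0.8000, 0.0000, -0.6000).
r_{13} = e_1·a_3 = 1.6000.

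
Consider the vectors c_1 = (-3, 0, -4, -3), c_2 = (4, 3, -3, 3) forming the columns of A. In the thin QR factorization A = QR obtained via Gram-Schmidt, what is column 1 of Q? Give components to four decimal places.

e_1 = (-0.5145, 0.0000, -0.6860, -0.5145)

c_1 = (-3, 0, -4, -3); ‖c_1‖ = 5.8310, so e_1 = (-0.5145, 0.0000, -0.6860, -0.5145).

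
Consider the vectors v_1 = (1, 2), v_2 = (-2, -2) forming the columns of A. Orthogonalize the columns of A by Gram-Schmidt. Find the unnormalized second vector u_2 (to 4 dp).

u_2 = (-0.8000, 0.4000)

e_1 = v_1/‖v_1‖ = (1, 2)/2.2361 = (0.4472, 0.8944).
r_{12} = e_1·v_2 = -2.6833.
u_2 = v_2 + 2.6833·e_1 = (-0.8000, 0.4000).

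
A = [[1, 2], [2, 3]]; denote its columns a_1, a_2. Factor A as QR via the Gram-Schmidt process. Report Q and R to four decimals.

a_1 = (1, 2); ‖a_1‖ = 2.2361, so q_1 = (0.4472, 0.8944).
q_1·a_2 = 0.4472·2 + 0.8944·3 = 3.5777.
u_2 = a_2 − 3.5777·q_1 = (0.4000, -0.2000).
‖u_2‖ = 0.4472, so q_2 = (0.8944, -0.4472).

Q = [[0.4472, 0.8944], [0.8944, -0.4472]], R = [[2.2361, 3.5777], [0.0000, 0.4472]]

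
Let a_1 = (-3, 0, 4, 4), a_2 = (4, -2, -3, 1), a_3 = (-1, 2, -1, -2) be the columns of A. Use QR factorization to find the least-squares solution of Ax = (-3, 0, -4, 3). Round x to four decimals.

x = (1.8300, 2.0649, 3.1924)

q_1 = a_1/‖a_1‖ = (-3, 0, 4, 4)/6.4031 = (-0.4685, 0.0000, 0.6247, 0.6247).
r_{12} = q_1·a_2 = -3.1235.
u_2 = a_2 + 3.1235·q_1 = (2.5366, -2.0000, -1.0488, 2.9512).
‖u_2‖ = 4.4993, so q_2 = (0.5638, -0.4445, -0.2331, 0.6559).
r_{13} = q_1·a_3 = -1.4056; r_{23} = q_2·a_3 = -2.5315.
u_3 = a_3 + 1.4056·q_1 + 2.5315·q_2 = (-0.2313, 0.8747, -0.7120, 0.5386).
‖u_3‖ = 1.2711, so q_3 = (-0.1820, 0.6882, -0.5602, 0.4237).
Qᵀb = (0.7809, 1.2089, 4.0578).
Back-substitute: x_3 = 4.0578/1.2711 = 3.1924.
x_2 = (1.2089 + 2.5315·3.1924)/4.4993 = 2.0649.
x_1 = (0.7809 + 3.1235·2.0649 + 1.4056·3.1924)/6.4031 = 1.8300.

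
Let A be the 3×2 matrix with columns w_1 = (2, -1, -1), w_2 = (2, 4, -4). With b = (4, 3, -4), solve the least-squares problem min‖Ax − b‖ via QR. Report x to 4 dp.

w_1 = (2, -1, -1); ‖w_1‖ = 2.4495, so q_1 = (0.8165, -0.4082, -0.4082).
q_1·w_2 = 0.8165·2 + (-0.4082)·4 + (-0.4082)·(-4) = 1.6330.
u_2 = w_2 − 1.6330·q_1 = (0.6667, 4.6667, -3.3333).
‖u_2‖ = 5.7735, so q_2 = (0.1155, 0.8083, -0.5774).
Qᵀb = (3.6742, 5.1962).
Back-substitute: x_2 = 5.1962/5.7735 = 0.9000.
x_1 = (3.6742 − 1.6330·0.9000)/2.4495 = 0.9000.

x = (0.9000, 0.9000)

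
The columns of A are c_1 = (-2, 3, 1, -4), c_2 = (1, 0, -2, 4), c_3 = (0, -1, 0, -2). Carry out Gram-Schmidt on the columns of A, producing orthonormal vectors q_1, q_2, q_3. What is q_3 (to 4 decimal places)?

q_3 = (0.1133, -0.2454, -0.8495, -0.4531)

c_1 = (-2, 3, 1, -4); ‖c_1‖ = 5.4772, so q_1 = (-0.3651, 0.5477, 0.1826, -0.7303).
q_1·c_2 = (-0.3651)·1 + 0.5477·0 + 0.1826·(-2) + (-0.7303)·4 = -3.6515.
u_2 = c_2 + 3.6515·q_1 = (-0.3333, 2.0000, -1.3333, 1.3333).
‖u_2‖ = 2.7689, so q_2 = (-0.1204, 0.7223, -0.4815, 0.4815).
q_1·c_3 = (-0.3651)·0 + 0.5477·(-1) + 0.1826·0 + (-0.7303)·(-2) = 0.9129; q_2·c_3 = (-0.1204)·0 + 0.7223·(-1) + (-0.4815)·0 + 0.4815·(-2) = -1.6854.
u_3 = c_3 − 0.9129·q_1 + 1.6854·q_2 = (0.1304, -0.2826, -0.9783, -0.5217).
‖u_3‖ = 1.1516, so q_3 = (0.1133, -0.2454, -0.8495, -0.4531).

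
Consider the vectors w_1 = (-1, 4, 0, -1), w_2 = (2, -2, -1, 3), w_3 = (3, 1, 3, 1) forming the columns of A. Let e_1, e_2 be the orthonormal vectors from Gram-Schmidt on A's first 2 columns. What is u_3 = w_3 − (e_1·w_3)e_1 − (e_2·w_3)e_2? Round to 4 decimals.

u_3 = (2.4065, 0.5871, 3.4645, -0.0581)

w_1 = (-1, 4, 0, -1); ‖w_1‖ = 4.2426, so e_1 = (-0.2357, 0.9428, 0.0000, -0.2357).
e_1·w_2 = (-0.2357)·2 + 0.9428·(-2) + 0.0000·(-1) + (-0.2357)·3 = -3.0641.
u_2 = w_2 + 3.0641·e_1 = (1.2778, 0.8889, -1.0000, 2.2778).
‖u_2‖ = 2.9345, so e_2 = (0.4354, 0.3029, -0.3408, 0.7762).
e_1·w_3 = (-0.2357)·3 + 0.9428·1 + 0.0000·3 + (-0.2357)·1 = 0.0000; e_2·w_3 = 0.4354·3 + 0.3029·1 + (-0.3408)·3 + 0.7762·1 = 1.3631.
u_3 = w_3 − 0.0000·e_1 − 1.3631·e_2 = (2.4065, 0.5871, 3.4645, -0.0581).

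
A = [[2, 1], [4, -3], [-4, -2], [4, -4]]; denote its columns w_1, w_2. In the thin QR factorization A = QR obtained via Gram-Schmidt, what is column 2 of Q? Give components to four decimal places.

w_1 = (2, 4, -4, 4); ‖w_1‖ = 7.2111, so e_1 = (0.2774, 0.5547, -0.5547, 0.5547).
e_1·w_2 = 0.2774·1 + 0.5547·(-3) + (-0.5547)·(-2) + 0.5547·(-4) = -2.4962.
u_2 = w_2 + 2.4962·e_1 = (1.6923, -1.6154, -3.3846, -2.6154).
‖u_2‖ = 4.8754, so e_2 = (0.3471, -0.3313, -0.6942, -0.5364).

e_2 = (0.3471, -0.3313, -0.6942, -0.5364)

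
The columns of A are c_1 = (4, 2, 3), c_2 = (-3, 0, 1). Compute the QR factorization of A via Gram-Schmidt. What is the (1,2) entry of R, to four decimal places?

c_1 = (4, 2, 3); ‖c_1‖ = 5.3852, so e_1 = (0.7428, 0.3714, 0.5571).
r_{12} = e_1·c_2 = -1.6713.

r_{12} = -1.6713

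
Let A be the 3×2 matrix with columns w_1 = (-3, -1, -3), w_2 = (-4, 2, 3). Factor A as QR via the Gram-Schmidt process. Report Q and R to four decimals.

e_1 = w_1/‖w_1‖ = (-3, -1, -3)/4.3589 = (-0.6882, -0.2294, -0.6882).
r_{12} = e_1·w_2 = 0.2294.
u_2 = w_2 − 0.2294·e_1 = (-3.8421, 2.0526, 3.1579).
‖u_2‖ = 5.3803, so e_2 = (-0.7141, 0.3815, 0.5869).

Q = [[-0.6882, -0.7141], [-0.2294, 0.3815], [-0.6882, 0.5869]], R = [[4.3589, 0.2294], [0.0000, 5.3803]]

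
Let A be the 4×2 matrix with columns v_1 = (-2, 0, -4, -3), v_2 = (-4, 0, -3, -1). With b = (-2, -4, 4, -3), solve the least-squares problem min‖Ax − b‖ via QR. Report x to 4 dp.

v_1 = (-2, 0, -4, -3); ‖v_1‖ = 5.3852, so e_1 = (-0.3714, 0.0000, -0.7428, -0.5571).
e_1·v_2 = (-0.3714)·(-4) + 0.0000·0 + (-0.7428)·(-3) + (-0.5571)·(-1) = 4.2710.
u_2 = v_2 − 4.2710·e_1 = (-2.4138, 0.0000, 0.1724, 1.3793).
‖u_2‖ = 2.7854, so e_2 = (-0.8666, 0.0000, 0.0619, 0.4952).
Qᵀb = (-0.5571, 0.4952).
Back-substitute: x_2 = 0.4952/2.7854 = 0.1778.
x_1 = (-0.5571 − 4.2710·0.1778)/5.3852 = -0.2444.

x = (-0.2444, 0.1778)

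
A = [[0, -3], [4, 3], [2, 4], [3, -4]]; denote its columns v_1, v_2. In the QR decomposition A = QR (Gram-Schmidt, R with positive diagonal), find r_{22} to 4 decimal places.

r_{22} = 6.9133

q_1 = v_1/‖v_1‖ = (0, 4, 2, 3)/5.3852 = (0.0000, 0.7428, 0.3714, 0.5571).
r_{12} = q_1·v_2 = 1.4856.
u_2 = v_2 − 1.4856·q_1 = (-3.0000, 1.8966, 3.4483, -4.8276).
r_{22} = ‖u_2‖ = 6.9133.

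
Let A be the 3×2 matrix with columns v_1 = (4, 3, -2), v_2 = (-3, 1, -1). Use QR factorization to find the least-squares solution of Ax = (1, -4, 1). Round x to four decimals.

x = (-0.6148, -1.1185)

v_1 = (4, 3, -2); ‖v_1‖ = 5.3852, so e_1 = (0.7428, 0.5571, -0.3714).
e_1·v_2 = 0.7428·(-3) + 0.5571·1 + (-0.3714)·(-1) = -1.2999.
u_2 = v_2 + 1.2999·e_1 = (-2.0345, 1.7241, -1.4828).
‖u_2‖ = 3.0513, so e_2 = (-0.6668, 0.5651, -0.4859).
Qᵀb = (-1.8570, -3.4129).
Back-substitute: x_2 = -3.4129/3.0513 = -1.1185.
x_1 = (-1.8570 + 1.2999·(-1.1185))/5.3852 = -0.6148.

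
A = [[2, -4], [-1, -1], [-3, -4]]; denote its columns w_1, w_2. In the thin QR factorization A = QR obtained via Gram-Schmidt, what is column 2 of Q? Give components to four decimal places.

q_2 = (-0.8438, -0.1151, -0.5242)

w_1 = (2, -1, -3); ‖w_1‖ = 3.7417, so q_1 = (0.5345, -0.2673, -0.8018).
q_1·w_2 = 0.5345·(-4) + (-0.2673)·(-1) + (-0.8018)·(-4) = 1.3363.
u_2 = w_2 − 1.3363·q_1 = (-4.7143, -0.6429, -2.9286).
‖u_2‖ = 5.5870, so q_2 = (-0.8438, -0.1151, -0.5242).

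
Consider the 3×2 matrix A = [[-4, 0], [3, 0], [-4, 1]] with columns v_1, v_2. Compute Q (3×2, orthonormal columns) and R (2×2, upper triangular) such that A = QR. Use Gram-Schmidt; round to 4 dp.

Q = [[-0.6247, -0.4998], [0.4685, 0.3748], [-0.6247, 0.7809]], R = [[6.4031, -0.6247], [0.0000, 0.7809]]

q_1 = v_1/‖v_1‖ = (-4, 3, -4)/6.4031 = (-0.6247, 0.4685, -0.6247).
r_{12} = q_1·v_2 = -0.6247.
u_2 = v_2 + 0.6247·q_1 = (-0.3902, 0.2927, 0.6098).
‖u_2‖ = 0.7809, so q_2 = (-0.4998, 0.3748, 0.7809).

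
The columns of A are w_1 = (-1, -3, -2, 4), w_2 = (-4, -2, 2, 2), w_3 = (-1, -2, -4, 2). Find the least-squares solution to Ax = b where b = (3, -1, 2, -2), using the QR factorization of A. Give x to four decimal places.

x = (0.5957, -0.5142, -0.9858)

w_1 = (-1, -3, -2, 4); ‖w_1‖ = 5.4772, so e_1 = (-0.1826, -0.5477, -0.3651, 0.7303).
e_1·w_2 = (-0.1826)·(-4) + (-0.5477)·(-2) + (-0.3651)·2 + 0.7303·2 = 2.5560.
u_2 = w_2 − 2.5560·e_1 = (-3.5333, -0.6000, 2.9333, 0.1333).
‖u_2‖ = 4.6332, so e_2 = (-0.7626, -0.1295, 0.6331, 0.0288).
e_1·w_3 = (-0.1826)·(-1) + (-0.5477)·(-2) + (-0.3651)·(-4) + 0.7303·2 = 4.1992; e_2·w_3 = (-0.7626)·(-1) + (-0.1295)·(-2) + 0.6331·(-4) + 0.0288·2 = -1.4533.
u_3 = w_3 − 4.1992·e_1 + 1.4533·e_2 = (-1.3416, 0.1118, -1.5466, -1.0248).
‖u_3‖ = 2.2923, so e_3 = (-0.5853, 0.0488, -0.6747, -0.4471).
Qᵀb = (-2.1909, -0.9497, -2.2598).
Back-substitute: x_3 = -2.2598/2.2923 = -0.9858.
x_2 = (-0.9497 + 1.4533·(-0.9858))/4.6332 = -0.5142.
x_1 = (-2.1909 − 2.5560·(-0.5142) − 4.1992·(-0.9858))/5.4772 = 0.5957.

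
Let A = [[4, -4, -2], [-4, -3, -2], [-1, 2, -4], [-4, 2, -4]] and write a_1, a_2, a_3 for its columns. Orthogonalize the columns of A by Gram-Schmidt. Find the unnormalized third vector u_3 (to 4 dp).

e_1 = a_1/‖a_1‖ = (4, -4, -1, -4)/7.0000 = (0.5714, -0.5714, -0.1429, -0.5714).
r_{12} = e_1·a_2 = -2.0000.
u_2 = a_2 + 2.0000·e_1 = (-2.8571, -4.1429, 1.7143, 0.8571).
‖u_2‖ = 5.3852, so e_2 = (-0.5306, -0.7693, 0.3183, 0.1592).
r_{13} = e_1·a_3 = 2.8571; r_{23} = e_2·a_3 = 0.6897.
u_3 = a_3 − 2.8571·e_1 − 0.6897·e_2 = (-3.2667, 0.1633, -3.8114, -2.4771).

u_3 = (-3.2667, 0.1633, -3.8114, -2.4771)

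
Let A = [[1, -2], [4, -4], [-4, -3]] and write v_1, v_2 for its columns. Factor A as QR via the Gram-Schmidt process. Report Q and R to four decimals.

v_1 = (1, 4, -4); ‖v_1‖ = 5.7446, so q_1 = (0.1741, 0.6963, -0.6963).
q_1·v_2 = 0.1741·(-2) + 0.6963·(-4) + (-0.6963)·(-3) = -1.0445.
u_2 = v_2 + 1.0445·q_1 = (-1.8182, -3.2727, -3.7273).
‖u_2‖ = 5.2829, so q_2 = (-0.3442, -0.6195, -0.7055).

Q = [[0.1741, -0.3442], [0.6963, -0.6195], [-0.6963, -0.7055]], R = [[5.7446, -1.0445], [0.0000, 5.2829]]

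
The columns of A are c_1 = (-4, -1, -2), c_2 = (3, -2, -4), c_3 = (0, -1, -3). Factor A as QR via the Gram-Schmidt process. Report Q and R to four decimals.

Q = [[-0.8729, 0.4880, 0.0000], [-0.2182, -0.3904, 0.8944], [-0.4364, -0.7807, -0.4472]], R = [[4.5826, -0.4364, 1.5275], [0.0000, 5.3675, 2.7325], [0.0000, 0.0000, 0.4472]]

q_1 = c_1/‖c_1‖ = (-4, -1, -2)/4.5826 = (-0.8729, -0.2182, -0.4364).
r_{12} = q_1·c_2 = -0.4364.
u_2 = c_2 + 0.4364·q_1 = (2.6190, -2.0952, -4.1905).
‖u_2‖ = 5.3675, so q_2 = (0.4880, -0.3904, -0.7807).
r_{13} = q_1·c_3 = 1.5275; r_{23} = q_2·c_3 = 2.7325.
u_3 = c_3 − 1.5275·q_1 − 2.7325·q_2 = (0.0000, 0.4000, -0.2000).
‖u_3‖ = 0.4472, so q_3 = (0.0000, 0.8944, -0.4472).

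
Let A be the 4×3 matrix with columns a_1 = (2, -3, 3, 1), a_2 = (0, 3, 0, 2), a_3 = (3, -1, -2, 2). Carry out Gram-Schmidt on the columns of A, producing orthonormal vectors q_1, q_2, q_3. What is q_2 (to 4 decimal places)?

q_2 = (0.1846, 0.6330, 0.2769, 0.6989)

q_1 = a_1/‖a_1‖ = (2, -3, 3, 1)/4.7958 = (0.4170, -0.6255, 0.6255, 0.2085).
r_{12} = q_1·a_2 = -1.4596.
u_2 = a_2 + 1.4596·q_1 = (0.6087, 2.0870, 0.9130, 2.3043).
‖u_2‖ = 3.2969, so q_2 = (0.1846, 0.6330, 0.2769, 0.6989).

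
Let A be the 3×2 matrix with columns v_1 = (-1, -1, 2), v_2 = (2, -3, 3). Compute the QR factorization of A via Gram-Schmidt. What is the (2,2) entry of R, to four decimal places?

q_1 = v_1/‖v_1‖ = (-1, -1, 2)/2.4495 = (-0.4082, -0.4082, 0.8165).
r_{12} = q_1·v_2 = 2.8577.
u_2 = v_2 − 2.8577·q_1 = (3.1667, -1.8333, 0.6667).
r_{22} = ‖u_2‖ = 3.7193.

r_{22} = 3.7193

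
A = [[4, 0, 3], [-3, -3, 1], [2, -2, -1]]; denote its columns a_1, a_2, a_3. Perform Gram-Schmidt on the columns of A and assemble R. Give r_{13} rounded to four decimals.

r_{13} = 1.2999

q_1 = a_1/‖a_1‖ = (4, -3, 2)/5.3852 = (0.7428, -0.5571, 0.3714).
r_{13} = q_1·a_3 = 1.2999.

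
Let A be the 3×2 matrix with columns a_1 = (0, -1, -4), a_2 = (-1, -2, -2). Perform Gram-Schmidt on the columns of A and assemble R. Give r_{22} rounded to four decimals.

r_{22} = 1.7657

a_1 = (0, -1, -4); ‖a_1‖ = 4.1231, so e_1 = (0.0000, -0.2425, -0.9701).
e_1·a_2 = 0.0000·(-1) + (-0.2425)·(-2) + (-0.9701)·(-2) = 2.4254.
u_2 = a_2 − 2.4254·e_1 = (-1.0000, -1.4118, 0.3529).
r_{22} = ‖u_2‖ = 1.7657.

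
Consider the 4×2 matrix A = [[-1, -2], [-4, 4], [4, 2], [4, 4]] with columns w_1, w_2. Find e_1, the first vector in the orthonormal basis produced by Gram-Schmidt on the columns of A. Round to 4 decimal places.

e_1 = (-0.1429, -0.5714, 0.5714, 0.5714)

e_1 = w_1/‖w_1‖ = (-1, -4, 4, 4)/7.0000 = (-0.1429, -0.5714, 0.5714, 0.5714).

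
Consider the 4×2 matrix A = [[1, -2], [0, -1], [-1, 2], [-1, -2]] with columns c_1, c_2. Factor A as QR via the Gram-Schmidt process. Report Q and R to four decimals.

c_1 = (1, 0, -1, -1); ‖c_1‖ = 1.7321, so e_1 = (0.5774, 0.0000, -0.5774, -0.5774).
e_1·c_2 = 0.5774·(-2) + 0.0000·(-1) + (-0.5774)·2 + (-0.5774)·(-2) = -1.1547.
u_2 = c_2 + 1.1547·e_1 = (-1.3333, -1.0000, 1.3333, -2.6667).
‖u_2‖ = 3.4157, so e_2 = (-0.3904, -0.2928, 0.3904, -0.7807).

Q = [[0.5774, -0.3904], [0.0000, -0.2928], [-0.5774, 0.3904], [-0.5774, -0.7807]], R = [[1.7321, -1.1547], [0.0000, 3.4157]]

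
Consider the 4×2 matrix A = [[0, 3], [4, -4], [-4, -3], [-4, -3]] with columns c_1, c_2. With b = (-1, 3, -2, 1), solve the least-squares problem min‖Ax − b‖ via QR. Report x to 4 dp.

c_1 = (0, 4, -4, -4); ‖c_1‖ = 6.9282, so q_1 = (0.0000, 0.5774, -0.5774, -0.5774).
q_1·c_2 = 0.0000·3 + 0.5774·(-4) + (-0.5774)·(-3) + (-0.5774)·(-3) = 1.1547.
u_2 = c_2 − 1.1547·q_1 = (3.0000, -4.6667, -2.3333, -2.3333).
‖u_2‖ = 6.4550, so q_2 = (0.4648, -0.7230, -0.3615, -0.3615).
Qᵀb = (2.3094, -2.2722).
Back-substitute: x_2 = -2.2722/6.4550 = -0.3520.
x_1 = (2.3094 − 1.1547·(-0.3520))/6.9282 = 0.3920.

x = (0.3920, -0.3520)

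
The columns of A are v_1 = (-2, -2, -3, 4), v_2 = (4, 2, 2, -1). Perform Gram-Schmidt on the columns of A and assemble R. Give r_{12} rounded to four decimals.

r_{12} = -3.8297

v_1 = (-2, -2, -3, 4); ‖v_1‖ = 5.7446, so e_1 = (-0.3482, -0.3482, -0.5222, 0.6963).
r_{12} = e_1·v_2 = -3.8297.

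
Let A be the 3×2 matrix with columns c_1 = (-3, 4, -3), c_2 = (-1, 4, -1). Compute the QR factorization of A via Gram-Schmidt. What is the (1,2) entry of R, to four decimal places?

c_1 = (-3, 4, -3); ‖c_1‖ = 5.8310, so e_1 = (-0.5145, 0.6860, -0.5145).
r_{12} = e_1·c_2 = 3.7730.

r_{12} = 3.7730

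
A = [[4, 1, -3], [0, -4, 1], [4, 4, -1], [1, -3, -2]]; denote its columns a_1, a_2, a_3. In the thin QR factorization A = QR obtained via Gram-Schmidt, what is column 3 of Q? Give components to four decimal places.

e_3 = (-0.3168, 0.7035, 0.4333, -0.4659)

a_1 = (4, 0, 4, 1); ‖a_1‖ = 5.7446, so e_1 = (0.6963, 0.0000, 0.6963, 0.1741).
e_1·a_2 = 0.6963·1 + 0.0000·(-4) + 0.6963·4 + 0.1741·(-3) = 2.9593.
u_2 = a_2 − 2.9593·e_1 = (-1.0606, -4.0000, 1.9394, -3.5152).
‖u_2‖ = 5.7656, so e_2 = (-0.1840, -0.6938, 0.3364, -0.6097).
e_1·a_3 = 0.6963·(-3) + 0.0000·1 + 0.6963·(-1) + 0.1741·(-2) = -3.1334; e_2·a_3 = (-0.1840)·(-3) + (-0.6938)·1 + 0.3364·(-1) + (-0.6097)·(-2) = 0.7411.
u_3 = a_3 + 3.1334·e_1 − 0.7411·e_2 = (-0.6819, 1.5141, 0.9325, -1.0027).
‖u_3‖ = 2.1524, so e_3 = (-0.3168, 0.7035, 0.4333, -0.4659).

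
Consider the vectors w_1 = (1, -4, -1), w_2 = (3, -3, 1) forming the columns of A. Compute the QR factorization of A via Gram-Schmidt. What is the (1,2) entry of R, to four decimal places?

r_{12} = 3.2998

w_1 = (1, -4, -1); ‖w_1‖ = 4.2426, so q_1 = (0.2357, -0.9428, -0.2357).
r_{12} = q_1·w_2 = 3.2998.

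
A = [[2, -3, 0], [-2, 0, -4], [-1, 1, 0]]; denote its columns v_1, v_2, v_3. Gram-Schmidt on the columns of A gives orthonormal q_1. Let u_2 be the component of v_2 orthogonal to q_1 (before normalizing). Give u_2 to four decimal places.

u_2 = (-1.4444, -1.5556, 0.2222)

q_1 = v_1/‖v_1‖ = (2, -2, -1)/3.0000 = (0.6667, -0.6667, -0.3333).
r_{12} = q_1·v_2 = -2.3333.
u_2 = v_2 + 2.3333·q_1 = (-1.4444, -1.5556, 0.2222).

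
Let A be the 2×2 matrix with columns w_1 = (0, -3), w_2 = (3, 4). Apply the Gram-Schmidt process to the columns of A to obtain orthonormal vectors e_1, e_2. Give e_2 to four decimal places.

e_2 = (1.0000, 0.0000)

w_1 = (0, -3); ‖w_1‖ = 3.0000, so e_1 = (0.0000, -1.0000).
e_1·w_2 = 0.0000·3 + (-1.0000)·4 = -4.0000.
u_2 = w_2 + 4.0000·e_1 = (3.0000, 0.0000).
‖u_2‖ = 3.0000, so e_2 = (1.0000, 0.0000).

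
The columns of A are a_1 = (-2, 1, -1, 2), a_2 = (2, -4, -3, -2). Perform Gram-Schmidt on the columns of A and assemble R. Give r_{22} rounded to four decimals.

a_1 = (-2, 1, -1, 2); ‖a_1‖ = 3.1623, so q_1 = (-0.6325, 0.3162, -0.3162, 0.6325).
q_1·a_2 = (-0.6325)·2 + 0.3162·(-4) + (-0.3162)·(-3) + 0.6325·(-2) = -2.8460.
u_2 = a_2 + 2.8460·q_1 = (0.2000, -3.1000, -3.9000, -0.2000).
r_{22} = ‖u_2‖ = 4.9900.

r_{22} = 4.9900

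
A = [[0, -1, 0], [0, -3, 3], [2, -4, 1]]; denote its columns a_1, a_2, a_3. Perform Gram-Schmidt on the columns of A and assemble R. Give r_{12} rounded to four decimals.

q_1 = a_1/‖a_1‖ = (0, 0, 2)/2.0000 = (0.0000, 0.0000, 1.0000).
r_{12} = q_1·a_2 = -4.0000.

r_{12} = -4.0000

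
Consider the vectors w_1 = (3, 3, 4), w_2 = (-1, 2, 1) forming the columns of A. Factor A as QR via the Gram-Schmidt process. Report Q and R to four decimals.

Q = [[0.5145, -0.7576], [0.5145, 0.6474], [0.6860, 0.0827]], R = [[5.8310, 1.2005], [0.0000, 2.1351]]

e_1 = w_1/‖w_1‖ = (3, 3, 4)/5.8310 = (0.5145, 0.5145, 0.6860).
r_{12} = e_1·w_2 = 1.2005.
u_2 = w_2 − 1.2005·e_1 = (-1.6176, 1.3824, 0.1765).
‖u_2‖ = 2.1351, so e_2 = (-0.7576, 0.6474, 0.0827).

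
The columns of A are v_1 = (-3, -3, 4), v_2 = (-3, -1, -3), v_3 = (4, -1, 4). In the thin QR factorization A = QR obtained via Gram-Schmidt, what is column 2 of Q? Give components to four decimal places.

q_1 = v_1/‖v_1‖ = (-3, -3, 4)/5.8310 = (-0.5145, -0.5145, 0.6860).
r_{12} = q_1·v_2 = 0.0000.
u_2 = v_2 + 0.0000·q_1 = (-3.0000, -1.0000, -3.0000).
‖u_2‖ = 4.3589, so q_2 = (-0.6882, -0.2294, -0.6882).

q_2 = (-0.6882, -0.2294, -0.6882)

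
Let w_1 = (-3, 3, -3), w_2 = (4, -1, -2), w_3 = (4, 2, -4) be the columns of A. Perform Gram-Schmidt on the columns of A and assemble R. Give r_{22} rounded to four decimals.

r_{22} = 4.2426

w_1 = (-3, 3, -3); ‖w_1‖ = 5.1962, so q_1 = (-0.5774, 0.5774, -0.5774).
q_1·w_2 = (-0.5774)·4 + 0.5774·(-1) + (-0.5774)·(-2) = -1.7321.
u_2 = w_2 + 1.7321·q_1 = (3.0000, 0.0000, -3.0000).
r_{22} = ‖u_2‖ = 4.2426.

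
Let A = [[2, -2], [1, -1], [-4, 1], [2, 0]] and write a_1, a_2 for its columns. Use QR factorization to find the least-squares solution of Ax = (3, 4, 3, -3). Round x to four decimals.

x = (-1.6087, -3.5797)

a_1 = (2, 1, -4, 2); ‖a_1‖ = 5.0000, so q_1 = (0.4000, 0.2000, -0.8000, 0.4000).
q_1·a_2 = 0.4000·(-2) + 0.2000·(-1) + (-0.8000)·1 + 0.4000·0 = -1.8000.
u_2 = a_2 + 1.8000·q_1 = (-1.2800, -0.6400, -0.4400, 0.7200).
‖u_2‖ = 1.6613, so q_2 = (-0.7705, -0.3852, -0.2648, 0.4334).
Qᵀb = (-1.6000, -5.9471).
Back-substitute: x_2 = -5.9471/1.6613 = -3.5797.
x_1 = (-1.6000 + 1.8000·(-3.5797))/5.0000 = -1.6087.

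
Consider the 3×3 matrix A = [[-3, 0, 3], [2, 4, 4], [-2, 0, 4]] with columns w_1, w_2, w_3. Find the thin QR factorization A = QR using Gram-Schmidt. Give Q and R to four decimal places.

w_1 = (-3, 2, -2); ‖w_1‖ = 4.1231, so e_1 = (-0.7276, 0.4851, -0.4851).
e_1·w_2 = (-0.7276)·0 + 0.4851·4 + (-0.4851)·0 = 1.9403.
u_2 = w_2 − 1.9403·e_1 = (1.4118, 3.0588, 0.9412).
‖u_2‖ = 3.4979, so e_2 = (0.4036, 0.8745, 0.2691).
e_1·w_3 = (-0.7276)·3 + 0.4851·4 + (-0.4851)·4 = -2.1828; e_2·w_3 = 0.4036·3 + 0.8745·4 + 0.2691·4 = 5.7850.
u_3 = w_3 + 2.1828·e_1 − 5.7850·e_2 = (-0.9231, 0.0000, 1.3846).
‖u_3‖ = 1.6641, so e_3 = (-0.5547, 0.0000, 0.8321).

Q = [[-0.7276, 0.4036, -0.5547], [0.4851, 0.8745, 0.0000], [-0.4851, 0.2691, 0.8321]], R = [[4.1231, 1.9403, -2.1828], [0.0000, 3.4979, 5.7850], [0.0000, 0.0000, 1.6641]]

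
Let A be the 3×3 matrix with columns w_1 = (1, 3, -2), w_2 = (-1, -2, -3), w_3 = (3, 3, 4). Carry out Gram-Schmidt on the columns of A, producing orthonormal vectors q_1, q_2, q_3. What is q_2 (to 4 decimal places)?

q_2 = (-0.2488, -0.4785, -0.8421)

q_1 = w_1/‖w_1‖ = (1, 3, -2)/3.7417 = (0.2673, 0.8018, -0.5345).
r_{12} = q_1·w_2 = -0.2673.
u_2 = w_2 + 0.2673·q_1 = (-0.9286, -1.7857, -3.1429).
‖u_2‖ = 3.7321, so q_2 = (-0.2488, -0.4785, -0.8421).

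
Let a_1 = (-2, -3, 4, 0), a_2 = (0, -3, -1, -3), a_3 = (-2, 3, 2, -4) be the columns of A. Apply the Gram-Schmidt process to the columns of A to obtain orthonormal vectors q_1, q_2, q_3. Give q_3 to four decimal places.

q_3 = (-0.3153, 0.5907, 0.2854, -0.6858)

a_1 = (-2, -3, 4, 0); ‖a_1‖ = 5.3852, so q_1 = (-0.3714, -0.5571, 0.7428, 0.0000).
q_1·a_2 = (-0.3714)·0 + (-0.5571)·(-3) + 0.7428·(-1) + 0.0000·(-3) = 0.9285.
u_2 = a_2 − 0.9285·q_1 = (0.3448, -2.4828, -1.6897, -3.0000).
‖u_2‖ = 4.2589, so q_2 = (0.0810, -0.5830, -0.3967, -0.7044).
q_1·a_3 = (-0.3714)·(-2) + (-0.5571)·3 + 0.7428·2 + 0.0000·(-4) = 0.5571; q_2·a_3 = 0.0810·(-2) + (-0.5830)·3 + (-0.3967)·2 + (-0.7044)·(-4) = 0.1134.
u_3 = a_3 − 0.5571·q_1 − 0.1134·q_2 = (-1.8023, 3.3764, 1.6312, -3.9202).
‖u_3‖ = 5.7164, so q_3 = (-0.3153, 0.5907, 0.2854, -0.6858).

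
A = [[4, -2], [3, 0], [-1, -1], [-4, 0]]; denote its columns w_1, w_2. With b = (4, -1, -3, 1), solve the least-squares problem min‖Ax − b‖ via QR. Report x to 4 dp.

x = (0.1553, -0.7826)

e_1 = w_1/‖w_1‖ = (4, 3, -1, -4)/6.4807 = (0.6172, 0.4629, -0.1543, -0.6172).
r_{12} = e_1·w_2 = -1.0801.
u_2 = w_2 + 1.0801·e_1 = (-1.3333, 0.5000, -1.1667, -0.6667).
‖u_2‖ = 1.9579, so e_2 = (-0.6810, 0.2554, -0.5959, -0.3405).
Qᵀb = (1.8516, -1.5323).
Back-substitute: x_2 = -1.5323/1.9579 = -0.7826.
x_1 = (1.8516 + 1.0801·(-0.7826))/6.4807 = 0.1553.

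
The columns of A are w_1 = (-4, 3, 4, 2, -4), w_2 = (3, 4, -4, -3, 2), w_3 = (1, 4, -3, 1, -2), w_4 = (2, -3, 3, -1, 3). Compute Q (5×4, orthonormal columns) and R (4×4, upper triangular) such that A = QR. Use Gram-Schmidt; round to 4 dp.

w_1 = (-4, 3, 4, 2, -4); ‖w_1‖ = 7.8102, so e_1 = (-0.5121, 0.3841, 0.5121, 0.2561, -0.5121).
e_1·w_2 = (-0.5121)·3 + 0.3841·4 + 0.5121·(-4) + 0.2561·(-3) + (-0.5121)·2 = -3.8411.
u_2 = w_2 + 3.8411·e_1 = (1.0328, 5.4754, -2.0328, -2.0164, 0.0328).
‖u_2‖ = 6.2647, so e_2 = (0.1649, 0.8740, -0.3245, -0.3219, 0.0052).
e_1·w_3 = (-0.5121)·1 + 0.3841·4 + 0.5121·(-3) + 0.2561·1 + (-0.5121)·(-2) = 0.7682; e_2·w_3 = 0.1649·1 + 0.8740·4 + (-0.3245)·(-3) + (-0.3219)·1 + 0.0052·(-2) = 4.3020.
u_3 = w_3 − 0.7682·e_1 − 4.3020·e_2 = (0.6842, -0.0551, -1.9975, 2.1880, -1.6291).
‖u_3‖ = 3.4500, so e_3 = (0.1983, -0.0160, -0.5790, 0.6342, -0.4722).
e_1·w_4 = (-0.5121)·2 + 0.3841·(-3) + 0.5121·3 + 0.2561·(-1) + (-0.5121)·3 = -2.4327; e_2·w_4 = 0.1649·2 + 0.8740·(-3) + (-0.3245)·3 + (-0.3219)·(-1) + 0.0052·3 = -2.9282; e_3·w_4 = 0.1983·2 + (-0.0160)·(-3) + (-0.5790)·3 + 0.6342·(-1) + (-0.4722)·3 = -3.3432.
u_4 = w_4 + 2.4327·e_1 + 2.9282·e_2 + 3.3432·e_3 = (1.8999, 0.4403, 1.3601, 0.8007, 0.1908).
‖u_4‖ = 2.5161, so e_4 = (0.7551, 0.1750, 0.5406, 0.3182, 0.0758).

Q = [[-0.5121, 0.1649, 0.1983, 0.7551], [0.3841, 0.8740, -0.0160, 0.1750], [0.5121, -0.3245, -0.5790, 0.5406], [0.2561, -0.3219, 0.6342, 0.3182], [-0.5121, 0.0052, -0.4722, 0.0758]], R = [[7.8102, -3.8411, 0.7682, -2.4327], [0.0000, 6.2647, 4.3020, -2.9282], [0.0000, 0.0000, 3.4500, -3.3432], [0.0000, 0.0000, 0.0000, 2.5161]]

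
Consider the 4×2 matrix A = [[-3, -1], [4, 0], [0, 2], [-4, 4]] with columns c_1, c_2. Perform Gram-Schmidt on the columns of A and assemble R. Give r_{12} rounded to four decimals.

r_{12} = -2.0303

e_1 = c_1/‖c_1‖ = (-3, 4, 0, -4)/6.4031 = (-0.4685, 0.6247, 0.0000, -0.6247).
r_{12} = e_1·c_2 = -2.0303.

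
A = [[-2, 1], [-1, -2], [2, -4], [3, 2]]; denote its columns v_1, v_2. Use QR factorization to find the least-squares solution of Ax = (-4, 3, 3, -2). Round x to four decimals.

e_1 = v_1/‖v_1‖ = (-2, -1, 2, 3)/4.2426 = (-0.4714, -0.2357, 0.4714, 0.7071).
r_{12} = e_1·v_2 = -0.4714.
u_2 = v_2 + 0.4714·e_1 = (0.7778, -2.1111, -3.7778, 2.3333).
‖u_2‖ = 4.9777, so e_2 = (0.1563, -0.4241, -0.7589, 0.4688).
Qᵀb = (1.1785, -5.1117).
Back-substitute: x_2 = -5.1117/4.9777 = -1.0269.
x_1 = (1.1785 + 0.4714·(-1.0269))/4.2426 = 0.1637.

x = (0.1637, -1.0269)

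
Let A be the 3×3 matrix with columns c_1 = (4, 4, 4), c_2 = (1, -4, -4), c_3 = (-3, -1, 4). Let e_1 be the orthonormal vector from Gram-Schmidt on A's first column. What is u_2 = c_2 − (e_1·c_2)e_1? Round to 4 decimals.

c_1 = (4, 4, 4); ‖c_1‖ = 6.9282, so e_1 = (0.5774, 0.5774, 0.5774).
e_1·c_2 = 0.5774·1 + 0.5774·(-4) + 0.5774·(-4) = -4.0415.
u_2 = c_2 + 4.0415·e_1 = (3.3333, -1.6667, -1.6667).

u_2 = (3.3333, -1.6667, -1.6667)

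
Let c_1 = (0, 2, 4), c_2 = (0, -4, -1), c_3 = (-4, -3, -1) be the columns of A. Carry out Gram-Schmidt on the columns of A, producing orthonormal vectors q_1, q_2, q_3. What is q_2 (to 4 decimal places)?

q_2 = (0.0000, -0.8944, 0.4472)

q_1 = c_1/‖c_1‖ = (0, 2, 4)/4.4721 = (0.0000, 0.4472, 0.8944).
r_{12} = q_1·c_2 = -2.6833.
u_2 = c_2 + 2.6833·q_1 = (0.0000, -2.8000, 1.4000).
‖u_2‖ = 3.1305, so q_2 = (0.0000, -0.8944, 0.4472).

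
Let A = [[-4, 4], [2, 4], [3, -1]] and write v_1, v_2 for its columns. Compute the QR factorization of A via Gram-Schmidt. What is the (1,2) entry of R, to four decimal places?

e_1 = v_1/‖v_1‖ = (-4, 2, 3)/5.3852 = (-0.7428, 0.3714, 0.5571).
r_{12} = e_1·v_2 = -2.0426.

r_{12} = -2.0426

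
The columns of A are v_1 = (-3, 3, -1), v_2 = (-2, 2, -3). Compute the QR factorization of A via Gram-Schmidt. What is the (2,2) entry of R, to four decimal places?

e_1 = v_1/‖v_1‖ = (-3, 3, -1)/4.3589 = (-0.6882, 0.6882, -0.2294).
r_{12} = e_1·v_2 = 3.4412.
u_2 = v_2 − 3.4412·e_1 = (0.3684, -0.3684, -2.2105).
r_{22} = ‖u_2‖ = 2.2711.

r_{22} = 2.2711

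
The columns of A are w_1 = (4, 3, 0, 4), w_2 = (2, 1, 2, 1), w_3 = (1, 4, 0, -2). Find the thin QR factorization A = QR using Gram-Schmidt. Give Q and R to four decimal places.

w_1 = (4, 3, 0, 4); ‖w_1‖ = 6.4031, so q_1 = (0.6247, 0.4685, 0.0000, 0.6247).
q_1·w_2 = 0.6247·2 + 0.4685·1 + 0.0000·2 + 0.6247·1 = 2.3426.
u_2 = w_2 − 2.3426·q_1 = (0.5366, -0.0976, 2.0000, -0.4634).
‖u_2‖ = 2.1242, so q_2 = (0.2526, -0.0459, 0.9415, -0.2182).
q_1·w_3 = 0.6247·1 + 0.4685·4 + 0.0000·0 + 0.6247·(-2) = 1.2494; q_2·w_3 = 0.2526·1 + (-0.0459)·4 + 0.9415·0 + (-0.2182)·(-2) = 0.5052.
u_3 = w_3 − 1.2494·q_1 − 0.5052·q_2 = (0.0919, 3.4378, -0.4757, -2.6703).
‖u_3‖ = 4.3799, so q_3 = (0.0210, 0.7849, -0.1086, -0.6097).

Q = [[0.6247, 0.2526, 0.0210], [0.4685, -0.0459, 0.7849], [0.0000, 0.9415, -0.1086], [0.6247, -0.2182, -0.6097]], R = [[6.4031, 2.3426, 1.2494], [0.0000, 2.1242, 0.5052], [0.0000, 0.0000, 4.3799]]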